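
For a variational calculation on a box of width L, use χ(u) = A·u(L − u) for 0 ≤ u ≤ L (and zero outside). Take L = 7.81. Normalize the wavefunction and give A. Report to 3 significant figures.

A ≈ 0.0321

Normalization requires ∫|χ|² du = 1, integrated from 0 to L.
Expanding the polynomial and integrating term by term, the integral (without the A² prefactor) comes out to L^5/30.
So A² = (L^5/30)^(−1).
Plugging in L = 7.81 yields A = 0.03213.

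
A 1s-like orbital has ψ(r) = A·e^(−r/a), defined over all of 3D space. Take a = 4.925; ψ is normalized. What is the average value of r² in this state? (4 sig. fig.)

⟨r^2⟩ ≈ 72.77

⟨r²⟩ = ∫ r^2 |ψ|² 4πr² dr over the full domain.
Evaluating both integrals, ⟨r²⟩ = 3·a^2.
Putting a = 4.925 gives 72.767.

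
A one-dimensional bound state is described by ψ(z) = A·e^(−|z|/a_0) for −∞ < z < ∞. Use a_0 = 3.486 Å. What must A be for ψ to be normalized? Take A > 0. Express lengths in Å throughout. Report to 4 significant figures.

A ≈ 0.5356 Å^(-1/2)

We need A² ∫|f|² dz = 1, taking the integral from −∞ to ∞.
With ∫₀^∞ z^0 e^(−αz) dz = 0!/α^1, carrying out the integral gives A² · a_0.
Hence A² = 1/[a_0].
With a_0 = 3.486: A² = 0.28686 and A = 0.53559.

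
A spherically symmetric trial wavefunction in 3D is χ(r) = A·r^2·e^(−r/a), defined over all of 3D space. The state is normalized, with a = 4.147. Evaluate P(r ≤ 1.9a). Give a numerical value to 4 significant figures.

P ≈ 0.09089

Integrate the radial probability density 4πr²|χ|² over r ≤ 1.9a.
A² is fixed by ∫₀^∞ 4πr²|χ|² dr = 1, i.e. A² = (45·π·a^7/2)^(−1).
Substituting u = r/a, A², 4π and the length scale all cancel in the ratio: P = ∫_{0}^{1.9} u^6·e^(-2·u) du / ∫_{0}^{∞} u^6·e^(-2·u) du.
Using ∫ u^6·e^(-2·u) du = -(4·u^6 + 12·u^5 + 30·u^4 + 60·u^3 + 90·u^2 + 90·u + 45)·e^(-2·u)/8, the numerator is ≈ 0.511270 and the denominator is 45/8.
This evaluates to P = 0.090892.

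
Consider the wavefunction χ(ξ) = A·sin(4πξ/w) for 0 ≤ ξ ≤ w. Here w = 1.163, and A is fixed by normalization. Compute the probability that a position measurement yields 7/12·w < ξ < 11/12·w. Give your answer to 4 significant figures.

The probability is P = ∫ |χ|² dξ over [7/12·w, 11/12·w].
The normalization integral ∫|χ|²dξ over the whole domain equals w/2·A², and A² cancels in the ratio.
Let u = ξ/w; then A² and the length scale cancel, so P = ∫_{7/12}^{11/12} sin(4·π·u)^2 du ÷ ∫_{0}^{1} sin(4·π·u)^2 du.
An antiderivative of sin(4·π·u)^2 is u/2 - sin(4·π·u)·cos(4·π·u)/(8·π); evaluating from 7/12 to 11/12 gives √(3)/(16·π) + 1/6, while the full integral is 1/2.
The result is P = (√(3)/8 + π/3)/π.

P ≈ 0.4022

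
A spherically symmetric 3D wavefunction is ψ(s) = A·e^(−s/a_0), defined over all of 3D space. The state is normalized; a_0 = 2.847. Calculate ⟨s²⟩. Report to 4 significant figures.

⟨s^2⟩ ≈ 24.32

⟨s²⟩ = ∫ s^2 |ψ|² 4πs² ds over the full domain.
The ratio of the moment integral to the normalization integral gives ⟨s²⟩ = 3·a_0^2.
Putting a_0 = 2.847 gives 24.316.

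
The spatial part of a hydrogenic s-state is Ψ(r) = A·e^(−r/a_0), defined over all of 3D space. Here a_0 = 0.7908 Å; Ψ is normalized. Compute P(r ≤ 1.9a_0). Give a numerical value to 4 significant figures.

P ≈ 0.7311

Integrate the radial probability density 4πr²|Ψ|² over r ≤ 1.9a_0.
Normalization gives A² = 1/(π·a_0^3).
Let u = r/a_0; then A², 4π and the length scale all cancel, so P = ∫_{0}^{1.9} u^2·e^(-2·u) du ÷ ∫_{0}^{∞} u^2·e^(-2·u) du.
Using ∫ u^2·e^(-2·u) du = -(2·u^2 + 2·u + 1)·e^(-2·u)/4, the numerator is 1/4 - 601·e^(-19/5)/200 and the denominator is 1/4.
This evaluates to P = 0.73110.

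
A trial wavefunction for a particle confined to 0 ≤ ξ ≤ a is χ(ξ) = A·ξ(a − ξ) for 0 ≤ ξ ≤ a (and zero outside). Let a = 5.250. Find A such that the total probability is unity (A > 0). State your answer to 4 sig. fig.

A ≈ 0.08673

The normalization condition is ∫|χ|² dξ = 1 from 0 to a.
Expanding the polynomial and integrating term by term, ∫|χ|² dξ = A²·(a^5/30).
So A² = (a^5/30)^(−1).
Plugging in a = 5.250 yields A = 0.086729.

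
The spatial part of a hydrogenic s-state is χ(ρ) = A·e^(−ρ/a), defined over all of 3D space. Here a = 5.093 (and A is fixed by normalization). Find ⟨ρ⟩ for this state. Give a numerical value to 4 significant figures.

⟨ρ⟩ ≈ 7.640

⟨ρ⟩ = ∫ ρ |χ|² 4πρ² dρ over the full domain.
Since the A² factors cancel between numerator and denominator, ⟨ρ⟩ = 3·a/2.
Putting a = 5.093 gives 7.6395.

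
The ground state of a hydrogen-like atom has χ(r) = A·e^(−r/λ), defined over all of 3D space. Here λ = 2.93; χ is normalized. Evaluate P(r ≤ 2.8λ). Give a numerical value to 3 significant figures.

P ≈ 0.918

With dV = 4πr²dr, the probability is ∫|χ|² dV over r ≤ 2.8λ.
Normalization gives A² = 1/(π·λ^3).
Substituting u = r/λ, A², 4π and the length scale all cancel in the ratio: P = ∫_{0}^{2.8} u^2·e^(-2·u) du / ∫_{0}^{∞} u^2·e^(-2·u) du.
With ∫ u^2·e^(-2·u) du = -(2·u^2 + 2·u + 1)·e^(-2·u)/4 + C, the region integral is 1/4 - 557·e^(-28/5)/100 and the full one is 1/4.
Taking the ratio yields P = 0.9176.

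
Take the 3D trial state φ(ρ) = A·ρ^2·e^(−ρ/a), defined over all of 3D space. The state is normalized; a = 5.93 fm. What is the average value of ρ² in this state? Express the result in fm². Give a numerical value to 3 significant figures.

The expectation value is the |φ|²-weighted average of ρ^2: ∫ ρ^2|φ|² 4πρ² dρ.
Evaluating both integrals, ⟨ρ²⟩ = 14·a^2.
Putting a = 5.93 gives 492.3.

⟨ρ^2⟩ ≈ 492 fm^2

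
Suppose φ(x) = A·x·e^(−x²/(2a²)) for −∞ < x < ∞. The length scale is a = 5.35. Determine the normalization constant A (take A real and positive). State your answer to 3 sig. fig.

The normalization condition is ∫|φ|² dx = 1 from −∞ to ∞.
With ∫_{−∞}^{∞} x^(2m) e^(−αx²) dx = (2m−1)!!·√π / (2^m α^(m+1/2)), with φ = A·x·e^(−x²/(2a²)), the integral evaluates to A²·[√(π)·a^3/2].
Plugging in a = 5.35 yields A = 0.08584.

A ≈ 0.0858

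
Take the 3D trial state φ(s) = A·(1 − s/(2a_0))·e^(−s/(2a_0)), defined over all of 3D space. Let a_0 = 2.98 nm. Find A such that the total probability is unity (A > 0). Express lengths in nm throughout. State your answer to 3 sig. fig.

A ≈ 0.0388 nm^(-3/2)

The normalization condition is ∫|φ|² 4πs² ds = 1 from 0 to ∞.
The angular integral contributes 4π, leaving ∫₀^∞ s²|φ|² ds.
Using ∫₀^∞ sⁿ e^(−αs) ds = n!/αⁿ⁺¹, the integral (without the A² prefactor) comes out to 8·π·a_0^3.
With a_0 = 2.98: A² = 0.001504 and A = 0.03878.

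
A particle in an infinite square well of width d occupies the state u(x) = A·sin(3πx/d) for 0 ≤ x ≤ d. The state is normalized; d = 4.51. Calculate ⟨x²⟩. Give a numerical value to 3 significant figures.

⟨x^2⟩ ≈ 6.67

By definition ⟨x²⟩ = ∫ x^2 |u(x)|² dx.
With ∫₀^d sin²(nπx/d) dx = d/2, since the A² factors cancel between numerator and denominator, ⟨x²⟩ = -d^2/(18·π^2) + d^2/3.
With d = 4.51, ⟨x^2⟩ = 6.666.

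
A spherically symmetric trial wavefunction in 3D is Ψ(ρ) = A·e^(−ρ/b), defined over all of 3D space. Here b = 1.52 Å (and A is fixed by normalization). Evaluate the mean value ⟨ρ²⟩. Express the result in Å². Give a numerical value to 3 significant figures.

By definition ⟨ρ²⟩ = ∫ ρ^2 |Ψ(ρ)|² 4πρ² dρ.
With ∫₀^∞ ρ^4 e^(−αρ) dρ = 4!/α^5, since the A² factors cancel between numerator and denominator, ⟨ρ²⟩ = 3·b^2.
With b = 1.52, ⟨ρ^2⟩ = 6.931.

⟨ρ^2⟩ ≈ 6.93 Å^2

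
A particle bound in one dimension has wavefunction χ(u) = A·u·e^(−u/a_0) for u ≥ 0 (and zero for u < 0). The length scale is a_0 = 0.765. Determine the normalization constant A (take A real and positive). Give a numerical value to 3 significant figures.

Normalization requires ∫|χ|² du = 1, integrated from 0 to ∞.
With χ = A·u·e^(−u/a_0), the integral evaluates to A²·[a_0^3/4].
Setting this equal to 1 gives A² = 1/(a_0^3/4).
Substituting a_0 = 0.765 gives A² = 8.935, so A = 2.989.

A ≈ 2.99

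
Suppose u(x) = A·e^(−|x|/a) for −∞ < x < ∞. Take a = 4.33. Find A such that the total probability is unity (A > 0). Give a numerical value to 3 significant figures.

A ≈ 0.481

Require ∫ |u|² dx = 1 over the whole domain.
Carrying out the integral gives A² · a.
Hence A² = 1/[a].
Plugging in a = 4.33 yields A = 0.4806.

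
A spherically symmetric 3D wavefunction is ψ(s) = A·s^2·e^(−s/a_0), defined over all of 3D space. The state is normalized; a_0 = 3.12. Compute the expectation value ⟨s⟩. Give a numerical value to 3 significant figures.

The expectation value is the |ψ|²-weighted average of s: ∫ s|ψ|² 4πs² ds.
Evaluating both integrals, ⟨s⟩ = 7·a_0/2.
Putting a_0 = 3.12 gives 10.92.

⟨s⟩ ≈ 10.9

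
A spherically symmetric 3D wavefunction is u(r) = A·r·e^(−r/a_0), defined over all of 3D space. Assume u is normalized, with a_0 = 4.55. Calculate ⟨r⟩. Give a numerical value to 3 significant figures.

⟨r⟩ ≈ 11.4

The expectation value is the |u|²-weighted average of r: ∫ r|u|² 4πr² dr.
Since the A² factors cancel between numerator and denominator, ⟨r⟩ = 5·a_0/2.
With a_0 = 4.55, ⟨r⟩ = 11.38.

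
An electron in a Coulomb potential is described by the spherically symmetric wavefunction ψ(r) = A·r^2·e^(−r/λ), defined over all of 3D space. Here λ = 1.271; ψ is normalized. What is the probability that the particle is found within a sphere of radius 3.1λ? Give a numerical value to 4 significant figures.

P = ∫ |ψ|² 4πr² dr over r ≤ 3.1λ.
A² is fixed by ∫₀^∞ 4πr²|ψ|² dr = 1, i.e. A² = (45·π·λ^7/2)^(−1).
Substituting u = r/λ, A², 4π and the length scale all cancel in the ratio: P = ∫_{0}^{3.1} u^6·e^(-2·u) du / ∫_{0}^{∞} u^6·e^(-2·u) du.
With ∫ u^6·e^(-2·u) du = -(4·u^6 + 12·u^5 + 30·u^4 + 60·u^3 + 90·u^2 + 90·u + 45)·e^(-2·u)/8 + C, the region integral is ≈ 2.39505 and the full one is 45/8.
Taking the ratio yields P = 0.42579.

P ≈ 0.4258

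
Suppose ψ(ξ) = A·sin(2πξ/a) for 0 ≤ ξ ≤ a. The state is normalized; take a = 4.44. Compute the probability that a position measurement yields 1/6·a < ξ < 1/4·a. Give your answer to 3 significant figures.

|ψ|² is the probability density, so P = ∫_{1/6·a}^{1/4·a} |ψ|² dξ.
With A² fixed by ∫|ψ|² = 1, i.e. A² = (a/2)^(−1), substitute and integrate.
Let u = ξ/a; then A² and the length scale cancel, so P = ∫_{1/6}^{1/4} sin(2·π·u)^2 du ÷ ∫_{0}^{1} sin(2·π·u)^2 du.
An antiderivative of sin(2·π·u)^2 is u/2 - sin(4·π·u)/(8·π); evaluating from 1/6 to 1/4 gives √(3)/(16·π) + 1/24, while the full integral is 1/2.
This works out to P = (√(3)/8 + π/12)/π.

P ≈ 0.152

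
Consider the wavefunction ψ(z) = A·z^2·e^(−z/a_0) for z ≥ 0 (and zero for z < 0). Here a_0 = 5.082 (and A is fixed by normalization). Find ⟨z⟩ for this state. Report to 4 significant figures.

⟨z⟩ ≈ 12.71

By definition ⟨z⟩ = ∫ z |ψ(z)|² dz.
The ratio of the moment integral to the normalization integral gives ⟨z⟩ = 5·a_0/2.
Putting a_0 = 5.082 gives 12.705.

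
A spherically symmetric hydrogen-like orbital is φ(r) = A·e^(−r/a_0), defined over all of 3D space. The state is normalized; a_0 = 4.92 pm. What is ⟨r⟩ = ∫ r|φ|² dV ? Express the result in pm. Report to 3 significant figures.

⟨r⟩ ≈ 7.38 pm

⟨r⟩ = ∫ r |φ|² 4πr² dr over the full domain.
The ratio of the moment integral to the normalization integral gives ⟨r⟩ = 3·a_0/2.
With a_0 = 4.92, ⟨r⟩ = 7.380.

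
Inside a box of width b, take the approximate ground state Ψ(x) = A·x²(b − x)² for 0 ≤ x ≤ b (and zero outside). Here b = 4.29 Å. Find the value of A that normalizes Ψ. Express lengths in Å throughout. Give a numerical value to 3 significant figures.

A ≈ 0.0358 Å^(-9/2)

Normalization requires ∫|Ψ|² dx = 1, integrated from 0 to b.
∫|Ψ|² dx = A²·(b^9/630).
Setting this equal to 1 gives A² = 1/(b^9/630).
Plugging in b = 4.29 yields A = 0.03578.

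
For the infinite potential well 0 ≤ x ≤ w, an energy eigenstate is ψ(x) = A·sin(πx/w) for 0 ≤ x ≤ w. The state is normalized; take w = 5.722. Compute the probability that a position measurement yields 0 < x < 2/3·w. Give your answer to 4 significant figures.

P ≈ 0.8045

The probability is P = ∫ |ψ|² dx over [0, 2/3·w].
The normalization integral ∫|ψ|²dx over the whole domain equals w/2·A², and A² cancels in the ratio.
Substituting u = x/w, A² and the length scale cancel in the ratio: P = ∫_{0}^{2/3} sin(π·u)^2 du / ∫_{0}^{1} sin(π·u)^2 du.
Using ∫ sin(π·u)^2 du = u/2 - sin(2·π·u)/(4·π), the numerator is √(3)/(8·π) + 1/3 and the denominator is 1/2.
This works out to P = √(3)/(4·π) + 2/3.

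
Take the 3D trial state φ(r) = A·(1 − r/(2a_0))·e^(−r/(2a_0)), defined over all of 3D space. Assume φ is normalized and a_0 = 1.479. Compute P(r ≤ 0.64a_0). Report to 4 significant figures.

P ≈ 0.01619

With dV = 4πr²dr, the probability is ∫|φ|² dV over r ≤ 0.64a_0.
The full normalization integral is A²·[8·π·a_0^3] = 1, fixing A².
Substituting u = r/a_0, A², 4π and the length scale all cancel in the ratio: P = ∫_{0}^{0.64} u^2·(1 - u/2)^2·e^(-u) du / ∫_{0}^{∞} u^2·(1 - u/2)^2·e^(-u) du.
With ∫ u^2·(1 - u/2)^2·e^(-u) du = -(u^4/4 + u^2 + 2·u + 2)·e^(-u) + C, the region integral is ≈ 0.0323856 and the full one is 2.
The region integral divided by the full integral gives P = 0.016193.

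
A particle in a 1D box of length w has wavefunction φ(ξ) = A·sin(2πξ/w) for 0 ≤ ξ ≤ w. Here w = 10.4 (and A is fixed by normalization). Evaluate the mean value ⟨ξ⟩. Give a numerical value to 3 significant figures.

The expectation value is the |φ|²-weighted average of ξ: ∫ ξ|φ|² dξ.
Evaluating both integrals, ⟨ξ⟩ = w/2.
With w = 10.4, ⟨ξ⟩ = 5.200.

⟨ξ⟩ ≈ 5.20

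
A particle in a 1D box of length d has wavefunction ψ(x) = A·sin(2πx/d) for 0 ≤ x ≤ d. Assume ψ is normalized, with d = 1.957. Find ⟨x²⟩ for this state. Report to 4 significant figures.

⟨x^2⟩ ≈ 1.228

By definition ⟨x²⟩ = ∫ x^2 |ψ(x)|² dx.
The ratio of the moment integral to the normalization integral gives ⟨x²⟩ = -d^2/(8·π^2) + d^2/3.
Putting d = 1.957 gives 1.2281.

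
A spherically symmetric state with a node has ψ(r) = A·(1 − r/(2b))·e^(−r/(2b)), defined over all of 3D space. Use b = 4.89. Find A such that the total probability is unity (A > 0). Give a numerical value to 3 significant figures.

A ≈ 0.0184

The normalization condition is ∫|ψ|² 4πr² dr = 1 from 0 to ∞.
(Spherical symmetry: dV = 4πr² dr.)
∫|ψ|² 4πr² dr = A²·(8·π·b^3).
Hence A² = 1/[8·π·b^3].
Substituting b = 4.89 gives A² = 0.0003403, so A = 0.01845.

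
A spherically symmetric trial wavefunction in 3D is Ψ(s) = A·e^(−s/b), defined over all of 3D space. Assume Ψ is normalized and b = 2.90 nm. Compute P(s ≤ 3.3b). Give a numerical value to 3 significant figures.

P ≈ 0.960

With dV = 4πs²ds, the probability is ∫|Ψ|² dV over s ≤ 3.3b.
A² is fixed by ∫₀^∞ 4πs²|Ψ|² ds = 1, i.e. A² = (π·b^3)^(−1).
Let u = s/b; then A², 4π and the length scale all cancel, so P = ∫_{0}^{3.3} u^2·e^(-2·u) du ÷ ∫_{0}^{∞} u^2·e^(-2·u) du.
Using ∫ u^2·e^(-2·u) du = -(2·u^2 + 2·u + 1)·e^(-2·u)/4, the numerator is 1/4 - 1469·e^(-33/5)/200 and the denominator is 1/4.
The region integral divided by the full integral gives P = 0.9600.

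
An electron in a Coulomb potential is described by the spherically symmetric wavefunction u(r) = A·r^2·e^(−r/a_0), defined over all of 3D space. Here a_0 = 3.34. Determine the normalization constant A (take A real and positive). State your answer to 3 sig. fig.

A ≈ 0.00175

We need A² ∫|f|² 4πr² dr = 1, taking the integral from 0 to ∞.
(Spherical symmetry: dV = 4πr² dr.)
Carrying out the integral gives A² · 45·π·a_0^7/2.
Setting this equal to 1 gives A² = 1/(45·π·a_0^7/2).
With a_0 = 3.34: A² = 0.000003051 and A = 0.001747.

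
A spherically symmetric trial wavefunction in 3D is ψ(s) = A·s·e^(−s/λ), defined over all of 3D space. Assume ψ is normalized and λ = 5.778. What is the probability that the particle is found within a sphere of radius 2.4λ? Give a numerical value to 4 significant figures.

P = ∫ |ψ|² 4πs² ds over s ≤ 2.4λ.
The full normalization integral is A²·[3·π·λ^5] = 1, fixing A².
In terms of u = s/λ (A², 4π and the length scale all cancel between numerator and denominator), P = [∫_{0}^{2.4} u^4·e^(-2·u) du] / [∫_{0}^{∞} u^4·e^(-2·u) du].
An antiderivative of u^4·e^(-2·u) is -(u^4/2 + u^3 + 3·u^2/2 + 3·u/2 + 3/4)·e^(-2·u); evaluating from 0 to 2.4 gives ≈ 0.392806, while the full integral is 3/4.
The region integral divided by the full integral gives P = 0.52374.

P ≈ 0.5237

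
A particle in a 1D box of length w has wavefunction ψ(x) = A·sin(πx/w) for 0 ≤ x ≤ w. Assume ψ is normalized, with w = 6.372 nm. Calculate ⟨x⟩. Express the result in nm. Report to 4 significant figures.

⟨x⟩ ≈ 3.186 nm

By definition ⟨x⟩ = ∫ x |ψ(x)|² dx.
With ∫₀^w sin²(nπx/w) dx = w/2, since the A² factors cancel between numerator and denominator, ⟨x⟩ = w/2.
With w = 6.372, ⟨x⟩ = 3.1860.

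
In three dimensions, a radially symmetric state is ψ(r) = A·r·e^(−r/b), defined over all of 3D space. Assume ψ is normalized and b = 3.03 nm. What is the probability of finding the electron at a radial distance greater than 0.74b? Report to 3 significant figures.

With dV = 4πr²dr, the probability is ∫|ψ|² dV over r > 0.74b.
A² is fixed by ∫₀^∞ 4πr²|ψ|² dr = 1, i.e. A² = (3·π·b^5)^(−1).
In terms of u = r/b (A², 4π and the length scale all cancel between numerator and denominator), P = [∫_{0.74}^{∞} u^4·e^(-2·u) du] / [∫_{0}^{∞} u^4·e^(-2·u) du].
Using ∫ u^4·e^(-2·u) du = -(u^4/2 + u^3 + 3·u^2/2 + 3·u/2 + 3/4)·e^(-2·u), the numerator is ≈ 0.73676 and the denominator is 3/4.
The region integral divided by the full integral gives P = 0.9823.

P ≈ 0.982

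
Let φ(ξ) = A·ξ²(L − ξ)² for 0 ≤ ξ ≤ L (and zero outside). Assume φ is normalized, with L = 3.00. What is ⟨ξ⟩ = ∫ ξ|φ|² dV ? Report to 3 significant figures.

The expectation value is the |φ|²-weighted average of ξ: ∫ ξ|φ|² dξ.
Evaluating both integrals, ⟨ξ⟩ = L/2.
With L = 3.00, ⟨ξ⟩ = 1.500.

⟨ξ⟩ ≈ 1.50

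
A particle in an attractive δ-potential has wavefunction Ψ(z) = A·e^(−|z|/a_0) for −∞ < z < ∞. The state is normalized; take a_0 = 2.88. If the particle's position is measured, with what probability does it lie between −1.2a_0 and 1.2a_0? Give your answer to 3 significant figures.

|Ψ|² is the probability density, so P = ∫_{−1.2a_0}^{1.2a_0} |Ψ|² dz.
The normalization integral ∫|Ψ|²dz over the whole domain equals a_0·A², and A² cancels in the ratio.
By symmetry take twice the z ≥ 0 contribution in numerator and denominator; the 2's cancel. Substituting u = z/a_0, A² and the length scale cancel in the ratio: P = ∫_{0}^{1.2} e^(-2·u) du / ∫_{0}^{∞} e^(-2·u) du.
An antiderivative of e^(-2·u) is -e^(-2·u)/2; evaluating from 0 to 1.2 gives 1/2 - e^(-12/5)/2, while the full integral is 1/2.
The result is P = 0.9093.

P ≈ 0.909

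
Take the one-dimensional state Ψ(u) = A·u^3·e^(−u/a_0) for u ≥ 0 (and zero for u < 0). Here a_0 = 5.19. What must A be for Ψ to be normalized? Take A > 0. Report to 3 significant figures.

We need A² ∫|f|² du = 1, taking the integral from 0 to ∞.
Using ∫₀^∞ uⁿ e^(−αu) du = n!/αⁿ⁺¹, the integral (without the A² prefactor) comes out to 45·a_0^7/8.
Plugging in a_0 = 5.19 yields A = 0.001324.

A ≈ 0.00132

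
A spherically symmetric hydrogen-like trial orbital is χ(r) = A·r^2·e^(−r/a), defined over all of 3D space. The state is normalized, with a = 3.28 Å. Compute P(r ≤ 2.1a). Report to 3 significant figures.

With dV = 4πr²dr, the probability is ∫|χ|² dV over r ≤ 2.1a.
The full normalization integral is A²·[45·π·a^7/2] = 1, fixing A².
Substituting u = r/a, A², 4π and the length scale all cancel in the ratio: P = ∫_{0}^{2.1} u^6·e^(-2·u) du / ∫_{0}^{∞} u^6·e^(-2·u) du.
An antiderivative of u^6·e^(-2·u) is -(4·u^6 + 12·u^5 + 30·u^4 + 60·u^3 + 90·u^2 + 90·u + 45)·e^(-2·u)/8; evaluating from 0 to 2.1 gives ≈ 0.74552, while the full integral is 45/8.
Taking the ratio yields P = 0.1325.

P ≈ 0.133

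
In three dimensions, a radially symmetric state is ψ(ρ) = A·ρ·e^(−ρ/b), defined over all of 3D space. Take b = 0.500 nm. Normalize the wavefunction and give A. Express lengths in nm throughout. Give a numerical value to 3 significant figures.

A ≈ 1.84 nm^(-5/2)

The normalization condition is ∫|ψ|² 4πρ² dρ = 1 from 0 to ∞.
In 3D with spherical symmetry the volume element is 4πρ² dρ.
With ψ = A·ρ·e^(−ρ/b), the integral evaluates to A²·[3·π·b^5].
Substituting b = 0.500 gives A² = 3.395, so A = 1.843.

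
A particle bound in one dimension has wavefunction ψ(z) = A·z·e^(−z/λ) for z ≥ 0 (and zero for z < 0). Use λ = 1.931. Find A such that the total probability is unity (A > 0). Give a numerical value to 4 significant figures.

A ≈ 0.7453

We need A² ∫|f|² dz = 1, taking the integral from 0 to ∞.
∫|ψ|² dz = A²·(λ^3/4).
Hence A² = 1/[λ^3/4].
Substituting λ = 1.931 gives A² = 0.55554, so A = 0.74534.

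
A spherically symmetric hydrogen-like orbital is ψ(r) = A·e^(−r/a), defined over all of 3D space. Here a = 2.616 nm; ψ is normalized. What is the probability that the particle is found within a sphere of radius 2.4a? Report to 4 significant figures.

P ≈ 0.8575

Integrate the radial probability density 4πr²|ψ|² over r ≤ 2.4a.
The full normalization integral is A²·[π·a^3] = 1, fixing A².
Let u = r/a; then A², 4π and the length scale all cancel, so P = ∫_{0}^{2.4} u^2·e^(-2·u) du ÷ ∫_{0}^{∞} u^2·e^(-2·u) du.
With ∫ u^2·e^(-2·u) du = -(2·u^2 + 2·u + 1)·e^(-2·u)/4 + C, the region integral is 1/4 - 433·e^(-24/5)/100 and the full one is 1/4.
The region integral divided by the full integral gives P = 0.85746.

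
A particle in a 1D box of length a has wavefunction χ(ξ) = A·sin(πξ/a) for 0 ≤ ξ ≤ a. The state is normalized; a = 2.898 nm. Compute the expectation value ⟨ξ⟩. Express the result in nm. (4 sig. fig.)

The expectation value is the |χ|²-weighted average of ξ: ∫ ξ|χ|² dξ.
With ∫₀^a sin²(nπξ/a) dξ = a/2, the ratio of the moment integral to the normalization integral gives ⟨ξ⟩ = a/2.
Putting a = 2.898 gives 1.4490.

⟨ξ⟩ ≈ 1.449 nm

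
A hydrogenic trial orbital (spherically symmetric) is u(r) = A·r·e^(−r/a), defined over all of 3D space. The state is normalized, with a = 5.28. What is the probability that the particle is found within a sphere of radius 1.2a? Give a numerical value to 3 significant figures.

P = ∫ |u|² 4πr² dr over r ≤ 1.2a.
Normalization gives A² = 1/(3·π·a^5).
Let t = r/a; then A², 4π and the length scale all cancel, so P = ∫_{0}^{1.2} t^4·e^(-2·t) dt ÷ ∫_{0}^{∞} t^4·e^(-2·t) dt.
An antiderivative of t^4·e^(-2·t) is -(t^4/2 + t^3 + 3·t^2/2 + 3·t/2 + 3/4)·e^(-2·t); evaluating from 0 to 1.2 gives ≈ 0.071901, while the full integral is 3/4.
Taking the ratio yields P = 0.09587.

P ≈ 0.0959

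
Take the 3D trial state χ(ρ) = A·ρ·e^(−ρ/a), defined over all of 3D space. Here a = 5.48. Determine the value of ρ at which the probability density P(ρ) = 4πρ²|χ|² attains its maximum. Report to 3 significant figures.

ρ ≈ 11.0

The maximum of P(ρ) = 4πρ²|χ|² occurs where its derivative vanishes.
This gives ρ = 2·a.
With a = 5.48, the most probable radial distance is 10.96.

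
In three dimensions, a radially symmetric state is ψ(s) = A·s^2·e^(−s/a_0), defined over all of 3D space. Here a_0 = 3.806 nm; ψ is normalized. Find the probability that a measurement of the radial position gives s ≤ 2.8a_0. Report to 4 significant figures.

P ≈ 0.3297

With dV = 4πs²ds, the probability is ∫|ψ|² dV over s ≤ 2.8a_0.
A² is fixed by ∫₀^∞ 4πs²|ψ|² ds = 1, i.e. A² = (45·π·a_0^7/2)^(−1).
In terms of u = s/a_0 (A², 4π and the length scale all cancel between numerator and denominator), P = [∫_{0}^{2.8} u^6·e^(-2·u) du] / [∫_{0}^{∞} u^6·e^(-2·u) du].
An antiderivative of u^6·e^(-2·u) is -(4·u^6 + 12·u^5 + 30·u^4 + 60·u^3 + 90·u^2 + 90·u + 45)·e^(-2·u)/8; evaluating from 0 to 2.8 gives ≈ 1.85480, while the full integral is 45/8.
Taking the ratio yields P = 0.32974.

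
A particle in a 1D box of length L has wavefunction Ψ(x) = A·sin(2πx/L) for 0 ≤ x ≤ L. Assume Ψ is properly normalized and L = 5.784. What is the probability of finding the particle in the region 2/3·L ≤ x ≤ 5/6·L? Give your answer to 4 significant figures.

P ≈ 0.3045

The probability is P = ∫ |Ψ|² dx over [2/3·L, 5/6·L].
Since A² = 1/(L/2), this is the region integral divided by the full normalization integral.
In terms of u = x/L (A² and the length scale cancel between numerator and denominator), P = [∫_{2/3}^{5/6} sin(2·π·u)^2 du] / [∫_{0}^{1} sin(2·π·u)^2 du].
With ∫ sin(2·π·u)^2 du = u/2 - sin(4·π·u)/(8·π) + C, the region integral is √(3)/(8·π) + 1/12 and the full one is 1/2.
This works out to P = (√(3)/4 + π/6)/π.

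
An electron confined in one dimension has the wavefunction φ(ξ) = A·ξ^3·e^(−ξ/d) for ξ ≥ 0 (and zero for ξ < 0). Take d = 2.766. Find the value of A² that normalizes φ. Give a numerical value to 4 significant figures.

A^2 ≈ 0.0001435

The normalization condition is ∫|φ|² dξ = 1 from 0 to ∞.
With φ = A·ξ^3·e^(−ξ/d), the integral evaluates to A²·[45·d^7/8].
So A² = (45·d^7/8)^(−1).
Plugging in d = 2.766 yields A = 0.011980.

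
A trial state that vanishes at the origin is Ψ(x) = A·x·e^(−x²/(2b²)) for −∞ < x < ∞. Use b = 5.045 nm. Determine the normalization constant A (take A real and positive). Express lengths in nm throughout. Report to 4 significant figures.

We need A² ∫|f|² dx = 1, taking the integral from −∞ to ∞.
Using the Gaussian integral ∫_{−∞}^{∞} e^(−αx²) dx = √(π/α), carrying out the integral gives A² · √(π)·b^3/2.
With b = 5.045: A² = 0.0087876 and A = 0.093742.

A ≈ 0.09374 nm^(-3/2)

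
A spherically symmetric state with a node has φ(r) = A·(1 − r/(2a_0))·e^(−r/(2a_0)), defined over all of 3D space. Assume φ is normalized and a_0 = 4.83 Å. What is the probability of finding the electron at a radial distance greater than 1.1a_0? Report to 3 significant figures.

P ≈ 0.961

P = ∫ |φ|² 4πr² dr over r > 1.1a_0.
The full normalization integral is A²·[8·π·a_0^3] = 1, fixing A².
In terms of u = r/a_0 (A², 4π and the length scale all cancel between numerator and denominator), P = [∫_{1.1}^{∞} u^2·(1 - u/2)^2·e^(-u) du] / [∫_{0}^{∞} u^2·(1 - u/2)^2·e^(-u) du].
An antiderivative of u^2·(1 - u/2)^2·e^(-u) is -(u^4/4 + u^2 + 2·u + 2)·e^(-u); evaluating from 1.1 to ∞ gives ≈ 1.9227, while the full integral is 2.
The region integral divided by the full integral gives P = 0.9613.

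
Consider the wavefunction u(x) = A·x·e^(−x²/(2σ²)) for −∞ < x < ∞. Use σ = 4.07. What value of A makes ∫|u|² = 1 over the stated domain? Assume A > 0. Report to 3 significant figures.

Normalization requires ∫|u|² dx = 1, integrated from −∞ to ∞.
The integral (without the A² prefactor) comes out to √(π)·σ^3/2.
Hence A² = 1/[√(π)·σ^3/2].
Substituting σ = 4.07 gives A² = 0.01674, so A = 0.1294.

A ≈ 0.129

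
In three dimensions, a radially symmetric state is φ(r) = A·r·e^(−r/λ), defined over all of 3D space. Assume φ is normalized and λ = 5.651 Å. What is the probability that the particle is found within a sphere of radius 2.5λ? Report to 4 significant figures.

P ≈ 0.5595

Integrate the radial probability density 4πr²|φ|² over r ≤ 2.5λ.
A² is fixed by ∫₀^∞ 4πr²|φ|² dr = 1, i.e. A² = (3·π·λ^5)^(−1).
Substituting u = r/λ, A², 4π and the length scale all cancel in the ratio: P = ∫_{0}^{2.5} u^4·e^(-2·u) du / ∫_{0}^{∞} u^4·e^(-2·u) du.
With ∫ u^4·e^(-2·u) du = -(u^4/2 + u^3 + 3·u^2/2 + 3·u/2 + 3/4)·e^(-2·u) + C, the region integral is 3/4 - 1569·e^(-5)/32 and the full one is 3/4.
The region integral divided by the full integral gives P = 0.55951.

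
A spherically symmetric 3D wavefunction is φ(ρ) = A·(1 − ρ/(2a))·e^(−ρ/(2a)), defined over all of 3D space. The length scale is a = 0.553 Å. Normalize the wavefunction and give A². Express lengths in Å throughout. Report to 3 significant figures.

A^2 ≈ 0.235 Å^(-3)

Normalization requires ∫|φ|² 4πρ² dρ = 1, integrated from 0 to ∞.
In 3D with spherical symmetry the volume element is 4πρ² dρ.
Recall ∫₀^∞ ρ^m e^(−ρ/β) dρ = m!·β^(m+1), with φ = A·(1 − ρ/(2a))·e^(−ρ/(2a)), the integral evaluates to A²·[8·π·a^3].
So A² = (8·π·a^3)^(−1).
With a = 0.553: A² = 0.2353 and A = 0.4851.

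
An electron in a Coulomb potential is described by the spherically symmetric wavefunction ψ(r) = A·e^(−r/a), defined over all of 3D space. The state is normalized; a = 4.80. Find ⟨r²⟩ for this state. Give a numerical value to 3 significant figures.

By definition ⟨r²⟩ = ∫ r^2 |ψ(r)|² 4πr² dr.
With ∫₀^∞ r^4 e^(−αr) dr = 4!/α^5, the ratio of the moment integral to the normalization integral gives ⟨r²⟩ = 3·a^2.
Putting a = 4.80 gives 69.12.

⟨r^2⟩ ≈ 69.1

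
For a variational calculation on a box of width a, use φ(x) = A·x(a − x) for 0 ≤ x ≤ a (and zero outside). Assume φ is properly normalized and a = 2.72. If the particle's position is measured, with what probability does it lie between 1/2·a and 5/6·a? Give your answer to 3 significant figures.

The probability is P = ∫ |φ|² dx over [1/2·a, 5/6·a].
With A² fixed by ∫|φ|² = 1, i.e. A² = (a^5/30)^(−1), substitute and integrate.
In terms of u = x/a (A² and the length scale cancel between numerator and denominator), P = [∫_{1/2}^{5/6} u^2·(1 - u)^2 du] / [∫_{0}^{1} u^2·(1 - u)^2 du].
An antiderivative of u^2·(1 - u)^2 is u^3·(6·u^2 - 15·u + 10)/30; evaluating from 1/2 to 5/6 gives ≈ 0.015484, while the full integral is 1/30.
This works out to P = 301/648.

P ≈ 0.465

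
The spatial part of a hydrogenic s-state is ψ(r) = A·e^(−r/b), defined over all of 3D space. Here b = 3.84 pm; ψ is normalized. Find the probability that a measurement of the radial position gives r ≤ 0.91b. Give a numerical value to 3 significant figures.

Integrate the radial probability density 4πr²|ψ|² over r ≤ 0.91b.
A² is fixed by ∫₀^∞ 4πr²|ψ|² dr = 1, i.e. A² = (π·b^3)^(−1).
Let u = r/b; then A², 4π and the length scale all cancel, so P = ∫_{0}^{0.91} u^2·e^(-2·u) du ÷ ∫_{0}^{∞} u^2·e^(-2·u) du.
With ∫ u^2·e^(-2·u) du = -(2·u^2 + 2·u + 1)·e^(-2·u)/4 + C, the region integral is ≈ 0.068685 and the full one is 1/4.
This evaluates to P = 0.2747.

P ≈ 0.275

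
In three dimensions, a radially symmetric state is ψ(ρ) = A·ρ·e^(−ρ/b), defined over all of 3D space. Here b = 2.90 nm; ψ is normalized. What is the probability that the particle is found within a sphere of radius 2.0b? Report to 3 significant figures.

Integrate the radial probability density 4πρ²|ψ|² over ρ ≤ 2.0b.
A² is fixed by ∫₀^∞ 4πρ²|ψ|² dρ = 1, i.e. A² = (3·π·b^5)^(−1).
In terms of u = ρ/b (A², 4π and the length scale all cancel between numerator and denominator), P = [∫_{0}^{2.0} u^4·e^(-2·u) du] / [∫_{0}^{∞} u^4·e^(-2·u) du].
Using ∫ u^4·e^(-2·u) du = -(u^4/2 + u^3 + 3·u^2/2 + 3·u/2 + 3/4)·e^(-2·u), the numerator is 3/4 - 103·e^(-4)/4 and the denominator is 3/4.
This evaluates to P = 0.3712.

P ≈ 0.371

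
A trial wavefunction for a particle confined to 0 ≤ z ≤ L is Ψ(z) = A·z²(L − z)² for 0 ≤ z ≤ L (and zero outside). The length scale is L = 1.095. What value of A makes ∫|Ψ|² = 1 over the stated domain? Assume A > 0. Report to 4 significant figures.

A ≈ 16.68

The normalization condition is ∫|Ψ|² dz = 1 from 0 to L.
Expanding the polynomial and integrating term by term, the integral (without the A² prefactor) comes out to L^9/630.
Hence A² = 1/[L^9/630].
Plugging in L = 1.095 yields A = 16.684.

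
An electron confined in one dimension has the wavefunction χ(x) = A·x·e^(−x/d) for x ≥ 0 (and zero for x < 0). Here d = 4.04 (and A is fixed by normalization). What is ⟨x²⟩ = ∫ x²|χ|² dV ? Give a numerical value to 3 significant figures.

⟨x^2⟩ ≈ 49.0

By definition ⟨x²⟩ = ∫ x^2 |χ(x)|² dx.
Evaluating both integrals, ⟨x²⟩ = 3·d^2.
Putting d = 4.04 gives 48.96.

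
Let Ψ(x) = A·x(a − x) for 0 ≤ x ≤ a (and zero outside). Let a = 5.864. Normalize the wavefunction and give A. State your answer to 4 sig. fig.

The normalization condition is ∫|Ψ|² dx = 1 from 0 to a.
With Ψ = A·x(a − x), the integral evaluates to A²·[a^5/30].
Hence A² = 1/[a^5/30].
With a = 5.864: A² = 0.0043266 and A = 0.065777.

A ≈ 0.06578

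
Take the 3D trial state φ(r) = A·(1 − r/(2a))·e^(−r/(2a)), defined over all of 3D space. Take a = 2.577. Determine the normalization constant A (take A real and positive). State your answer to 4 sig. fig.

A ≈ 0.04822

Require ∫ |φ|² 4πr² dr = 1 over the whole domain.
(Spherical symmetry: dV = 4πr² dr.)
With ∫₀^∞ r^4 e^(−αr) dr = 4!/α^5, ∫|φ|² 4πr² dr = A²·(8·π·a^3).
Hence A² = 1/[8·π·a^3].
With a = 2.577: A² = 0.0023250 and A = 0.048218.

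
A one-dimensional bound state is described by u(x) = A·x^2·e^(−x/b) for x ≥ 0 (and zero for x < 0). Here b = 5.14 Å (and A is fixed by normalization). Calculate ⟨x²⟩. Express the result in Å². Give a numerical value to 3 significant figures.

By definition ⟨x²⟩ = ∫ x^2 |u(x)|² dx.
Evaluating both integrals, ⟨x²⟩ = 15·b^2/2.
With b = 5.14, ⟨x^2⟩ = 198.1.

⟨x^2⟩ ≈ 198 Å^2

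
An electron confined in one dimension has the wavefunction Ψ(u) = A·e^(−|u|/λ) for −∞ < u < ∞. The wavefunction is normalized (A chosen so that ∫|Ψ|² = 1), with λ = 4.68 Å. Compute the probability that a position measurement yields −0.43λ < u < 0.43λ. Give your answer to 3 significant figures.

P = ∫_{−0.43λ}^{0.43λ} |Ψ(u)|² du.
Since A² = 1/(λ), this is the region integral divided by the full normalization integral.
By symmetry take twice the u ≥ 0 contribution in numerator and denominator; the 2's cancel. In terms of t = u/λ (A² and the length scale cancel between numerator and denominator), P = [∫_{0}^{0.43} e^(-2·t) dt] / [∫_{0}^{∞} e^(-2·t) dt].
Using ∫ e^(-2·t) dt = -e^(-2·t)/2, the numerator is 1/2 - e^(-43/50)/2 and the denominator is 1/2.
This works out to P = 0.5768.

P ≈ 0.577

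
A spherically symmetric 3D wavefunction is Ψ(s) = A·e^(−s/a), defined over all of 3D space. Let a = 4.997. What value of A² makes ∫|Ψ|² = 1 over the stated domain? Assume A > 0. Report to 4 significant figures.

The normalization condition is ∫|Ψ|² 4πs² ds = 1 from 0 to ∞.
The angular integral contributes 4π, leaving ∫₀^∞ s²|Ψ|² ds.
Recall ∫₀^∞ s^m e^(−s/β) ds = m!·β^(m+1), with Ψ = A·e^(−s/a), the integral evaluates to A²·[π·a^3].
Hence A² = 1/[π·a^3].
Plugging in a = 4.997 yields A = 0.050508.

A^2 ≈ 0.002551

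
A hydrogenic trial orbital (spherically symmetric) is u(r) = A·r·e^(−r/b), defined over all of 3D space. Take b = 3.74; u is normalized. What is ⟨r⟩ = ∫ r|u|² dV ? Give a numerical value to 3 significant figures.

⟨r⟩ ≈ 9.35

By definition ⟨r⟩ = ∫ r |u(r)|² 4πr² dr.
Recall ∫₀^∞ r^m e^(−r/β) dr = m!·β^(m+1), since the A² factors cancel between numerator and denominator, ⟨r⟩ = 5·b/2.
With b = 3.74, ⟨r⟩ = 9.350.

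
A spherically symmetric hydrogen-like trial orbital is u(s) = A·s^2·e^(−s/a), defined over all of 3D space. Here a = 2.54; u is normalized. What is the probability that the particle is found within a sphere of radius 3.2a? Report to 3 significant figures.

P ≈ 0.458

Integrate the radial probability density 4πs²|u|² over s ≤ 3.2a.
A² is fixed by ∫₀^∞ 4πs²|u|² ds = 1, i.e. A² = (45·π·a^7/2)^(−1).
Let t = s/a; then A², 4π and the length scale all cancel, so P = ∫_{0}^{3.2} t^6·e^(-2·t) dt ÷ ∫_{0}^{∞} t^6·e^(-2·t) dt.
Using ∫ t^6·e^(-2·t) dt = -(4·t^6 + 12·t^5 + 30·t^4 + 60·t^3 + 90·t^2 + 90·t + 45)·e^(-2·t)/8, the numerator is ≈ 2.5744 and the denominator is 45/8.
The region integral divided by the full integral gives P = 0.4577.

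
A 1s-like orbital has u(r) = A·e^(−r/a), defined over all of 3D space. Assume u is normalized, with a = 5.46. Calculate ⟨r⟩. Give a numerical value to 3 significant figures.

By definition ⟨r⟩ = ∫ r |u(r)|² 4πr² dr.
Since the A² factors cancel between numerator and denominator, ⟨r⟩ = 3·a/2.
Putting a = 5.46 gives 8.190.

⟨r⟩ ≈ 8.19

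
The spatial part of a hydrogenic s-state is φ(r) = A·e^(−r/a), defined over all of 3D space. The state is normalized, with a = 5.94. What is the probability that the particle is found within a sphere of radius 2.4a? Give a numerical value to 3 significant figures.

P = ∫ |φ|² 4πr² dr over r ≤ 2.4a.
The full normalization integral is A²·[π·a^3] = 1, fixing A².
Substituting u = r/a, A², 4π and the length scale all cancel in the ratio: P = ∫_{0}^{2.4} u^2·e^(-2·u) du / ∫_{0}^{∞} u^2·e^(-2·u) du.
An antiderivative of u^2·e^(-2·u) is -(2·u^2 + 2·u + 1)·e^(-2·u)/4; evaluating from 0 to 2.4 gives 1/4 - 433·e^(-24/5)/100, while the full integral is 1/4.
This evaluates to P = 0.8575.

P ≈ 0.857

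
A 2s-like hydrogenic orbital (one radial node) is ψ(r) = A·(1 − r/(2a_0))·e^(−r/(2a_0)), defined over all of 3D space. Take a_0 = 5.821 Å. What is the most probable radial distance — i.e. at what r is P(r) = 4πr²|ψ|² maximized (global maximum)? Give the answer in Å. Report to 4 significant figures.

Set d/dr [P(r) = 4πr²|ψ|²] = 0 and solve for r > 0.
Solving yields r = a_0·(√(5) + 3).
With a_0 = 5.821, the most probable radial distance is 30.479 Å.

r ≈ 30.48 Å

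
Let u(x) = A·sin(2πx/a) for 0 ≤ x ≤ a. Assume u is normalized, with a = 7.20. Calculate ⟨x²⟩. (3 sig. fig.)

⟨x^2⟩ ≈ 16.6

⟨x²⟩ = ∫ x^2 |u|² dx over the full domain.
Using sin²θ = (1 − cos 2θ)/2, since the A² factors cancel between numerator and denominator, ⟨x²⟩ = -a^2/(8·π^2) + a^2/3.
With a = 7.20, ⟨x^2⟩ = 16.62.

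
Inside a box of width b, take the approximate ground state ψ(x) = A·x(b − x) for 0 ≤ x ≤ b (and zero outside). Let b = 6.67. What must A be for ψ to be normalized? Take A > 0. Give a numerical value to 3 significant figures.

A ≈ 0.0477

We need A² ∫|f|² dx = 1, taking the integral from 0 to b.
Expanding the polynomial and integrating term by term, ∫|ψ|² dx = A²·(b^5/30).
Hence A² = 1/[b^5/30].
Plugging in b = 6.67 yields A = 0.04767.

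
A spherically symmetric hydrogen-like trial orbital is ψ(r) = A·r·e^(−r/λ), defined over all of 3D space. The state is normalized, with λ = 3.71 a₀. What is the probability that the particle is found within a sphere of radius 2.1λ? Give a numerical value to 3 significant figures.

Integrate the radial probability density 4πr²|ψ|² over r ≤ 2.1λ.
The full normalization integral is A²·[3·π·λ^5] = 1, fixing A².
In terms of u = r/λ (A², 4π and the length scale all cancel between numerator and denominator), P = [∫_{0}^{2.1} u^4·e^(-2·u) du] / [∫_{0}^{∞} u^4·e^(-2·u) du].
Using ∫ u^4·e^(-2·u) du = -(u^4/2 + u^3 + 3·u^2/2 + 3·u/2 + 3/4)·e^(-2·u), the numerator is ≈ 0.30763 and the denominator is 3/4.
The region integral divided by the full integral gives P = 0.4102.

P ≈ 0.410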